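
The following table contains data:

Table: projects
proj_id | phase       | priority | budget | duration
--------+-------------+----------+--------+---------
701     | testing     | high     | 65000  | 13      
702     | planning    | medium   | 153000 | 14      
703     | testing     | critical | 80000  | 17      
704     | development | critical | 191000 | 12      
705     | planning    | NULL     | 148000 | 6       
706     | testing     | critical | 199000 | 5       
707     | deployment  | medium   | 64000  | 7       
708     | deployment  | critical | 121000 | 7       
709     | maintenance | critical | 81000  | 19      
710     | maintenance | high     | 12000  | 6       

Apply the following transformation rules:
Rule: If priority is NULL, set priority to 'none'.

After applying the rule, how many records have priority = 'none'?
1

Step 1: Count records where priority IS NULL
Step 2: Found 1 records with NULL priority
Step 3: These records will have priority set to 'none'
Step 4: Records already having priority = 'none': 0
Step 5: Answer: 1 + 0 = 1 records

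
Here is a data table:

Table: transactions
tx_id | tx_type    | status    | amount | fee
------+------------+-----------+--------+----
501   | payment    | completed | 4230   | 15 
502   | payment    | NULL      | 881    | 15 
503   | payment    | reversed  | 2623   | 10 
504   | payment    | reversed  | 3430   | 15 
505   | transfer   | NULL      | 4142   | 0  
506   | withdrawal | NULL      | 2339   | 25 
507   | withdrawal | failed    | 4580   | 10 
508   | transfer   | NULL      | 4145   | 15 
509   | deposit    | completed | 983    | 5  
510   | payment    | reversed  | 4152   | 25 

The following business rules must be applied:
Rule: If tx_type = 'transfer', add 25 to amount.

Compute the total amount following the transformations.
31555

Step 1: Count records where tx_type = 'transfer': 2
Step 2: Total bonus added: 2 × 25 = 50
Step 3: Original sum of amount: 31505
Step 4: Final sum = 31505 + 50 = 31555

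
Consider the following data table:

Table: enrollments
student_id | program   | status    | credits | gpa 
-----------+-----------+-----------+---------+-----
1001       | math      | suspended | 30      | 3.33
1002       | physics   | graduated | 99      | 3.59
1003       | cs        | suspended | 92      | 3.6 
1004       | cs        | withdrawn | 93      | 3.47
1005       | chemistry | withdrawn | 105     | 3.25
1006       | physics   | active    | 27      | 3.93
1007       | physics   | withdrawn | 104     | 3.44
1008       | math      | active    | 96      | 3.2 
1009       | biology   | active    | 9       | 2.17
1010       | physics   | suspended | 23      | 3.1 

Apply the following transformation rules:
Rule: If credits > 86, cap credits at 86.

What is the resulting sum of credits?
605

Step 1: 6 records have credits > 86
Step 2: These records originally summed to 589
Step 3: After capping: 6 × 86 = 516
Step 4: Unaffected records sum: 89
Step 5: Final sum = 516 + 89 = 605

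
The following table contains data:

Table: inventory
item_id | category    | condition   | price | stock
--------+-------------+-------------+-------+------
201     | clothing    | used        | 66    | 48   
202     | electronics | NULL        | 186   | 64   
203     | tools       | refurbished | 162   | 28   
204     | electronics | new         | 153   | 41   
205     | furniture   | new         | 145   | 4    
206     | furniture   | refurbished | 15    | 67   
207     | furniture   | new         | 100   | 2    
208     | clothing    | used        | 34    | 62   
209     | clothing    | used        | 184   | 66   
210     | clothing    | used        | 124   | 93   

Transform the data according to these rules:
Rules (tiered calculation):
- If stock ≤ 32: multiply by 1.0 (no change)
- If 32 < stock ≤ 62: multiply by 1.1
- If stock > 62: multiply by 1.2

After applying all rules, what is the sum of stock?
548.1

Step 1: Tier 1 (stock ≤ 32): 3 records, sum = 34 × 1.0 = 34.0
Step 2: Tier 2 (32 < stock ≤ 62): 3 records, sum = 151 × 1.1 = 166.1
Step 3: Tier 3 (stock > 62): 4 records, sum = 290 × 1.2 = 348.0
Step 4: Final sum = 34.0 + 166.1 + 348.0 = 548.1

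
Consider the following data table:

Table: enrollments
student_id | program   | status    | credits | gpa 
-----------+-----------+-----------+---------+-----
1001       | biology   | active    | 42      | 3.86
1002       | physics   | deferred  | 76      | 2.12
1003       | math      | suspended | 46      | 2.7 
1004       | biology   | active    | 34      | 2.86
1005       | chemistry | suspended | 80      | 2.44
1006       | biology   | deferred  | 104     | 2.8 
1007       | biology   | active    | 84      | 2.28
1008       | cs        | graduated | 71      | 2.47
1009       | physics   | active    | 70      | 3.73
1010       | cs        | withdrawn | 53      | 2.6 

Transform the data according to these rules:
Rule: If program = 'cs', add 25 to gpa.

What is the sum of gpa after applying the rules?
77.86

Step 1: Count records where program = 'cs': 2
Step 2: Total bonus added: 2 × 25 = 50
Step 3: Original sum of gpa: 27.86
Step 4: Final sum = 27.86 + 50 = 77.86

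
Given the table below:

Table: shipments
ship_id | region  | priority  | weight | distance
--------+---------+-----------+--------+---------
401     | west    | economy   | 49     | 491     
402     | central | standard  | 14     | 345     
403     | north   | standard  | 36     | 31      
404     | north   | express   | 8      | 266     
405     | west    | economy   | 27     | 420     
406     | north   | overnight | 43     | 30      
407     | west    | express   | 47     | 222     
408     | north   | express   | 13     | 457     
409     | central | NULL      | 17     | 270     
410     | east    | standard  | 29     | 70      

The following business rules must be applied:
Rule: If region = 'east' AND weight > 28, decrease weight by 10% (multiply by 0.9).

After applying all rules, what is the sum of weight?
280.1

Step 1: Find records where region = 'east' AND weight > 28
Step 2: 1 records match, summing to 29
Step 3: After multiplier: 29 × 0.9 = 26.1
Step 4: Unaffected records sum: 254
Step 5: Final sum = 26.1 + 254 = 280.1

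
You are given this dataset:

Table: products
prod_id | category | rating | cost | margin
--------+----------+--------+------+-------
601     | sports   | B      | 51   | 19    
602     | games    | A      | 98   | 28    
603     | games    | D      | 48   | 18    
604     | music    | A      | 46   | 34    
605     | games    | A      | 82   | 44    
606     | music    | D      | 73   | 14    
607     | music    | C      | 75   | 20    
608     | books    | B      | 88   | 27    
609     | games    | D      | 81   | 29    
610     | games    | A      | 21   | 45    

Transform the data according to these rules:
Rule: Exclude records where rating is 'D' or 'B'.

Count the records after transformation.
5

Step 1: Count records to exclude
  - 3 (D) + 2 (B) = 5 records
Step 2: Total records: 10
Step 3: Remaining = 10 - 5 = 5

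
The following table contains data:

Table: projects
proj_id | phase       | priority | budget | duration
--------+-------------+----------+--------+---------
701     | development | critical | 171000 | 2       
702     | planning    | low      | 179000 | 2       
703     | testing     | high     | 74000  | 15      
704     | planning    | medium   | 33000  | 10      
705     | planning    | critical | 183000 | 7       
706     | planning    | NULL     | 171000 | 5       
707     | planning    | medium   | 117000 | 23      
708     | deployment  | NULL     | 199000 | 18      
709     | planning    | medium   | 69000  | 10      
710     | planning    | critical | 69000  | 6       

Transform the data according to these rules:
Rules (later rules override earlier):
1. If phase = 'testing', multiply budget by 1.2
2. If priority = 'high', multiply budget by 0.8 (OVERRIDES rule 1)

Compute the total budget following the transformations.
1250200.0

Step 1: Rule 2 takes priority for records with priority = 'high'
  - 1 records: 74000 × 0.8 = 59200.0
Step 2: Rule 1 applies to remaining records with phase = 'testing'
  - 0 records: 0 × 1.2 = 0.0
Step 3: Other records unchanged: 1191000
Step 4: Final sum = 59200.0 + 0.0 + 1191000 = 1250200.0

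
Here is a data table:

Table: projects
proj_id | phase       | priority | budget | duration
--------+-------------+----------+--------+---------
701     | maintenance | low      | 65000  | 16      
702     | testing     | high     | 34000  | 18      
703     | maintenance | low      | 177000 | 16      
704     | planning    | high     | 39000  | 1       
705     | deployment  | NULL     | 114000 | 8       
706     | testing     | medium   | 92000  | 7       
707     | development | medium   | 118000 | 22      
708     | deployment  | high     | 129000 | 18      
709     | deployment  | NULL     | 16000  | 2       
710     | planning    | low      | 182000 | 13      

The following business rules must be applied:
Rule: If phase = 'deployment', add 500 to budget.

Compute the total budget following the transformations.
967500

Step 1: Count records where phase = 'deployment': 3
Step 2: Total bonus added: 3 × 500 = 1500
Step 3: Original sum of budget: 966000
Step 4: Final sum = 966000 + 1500 = 967500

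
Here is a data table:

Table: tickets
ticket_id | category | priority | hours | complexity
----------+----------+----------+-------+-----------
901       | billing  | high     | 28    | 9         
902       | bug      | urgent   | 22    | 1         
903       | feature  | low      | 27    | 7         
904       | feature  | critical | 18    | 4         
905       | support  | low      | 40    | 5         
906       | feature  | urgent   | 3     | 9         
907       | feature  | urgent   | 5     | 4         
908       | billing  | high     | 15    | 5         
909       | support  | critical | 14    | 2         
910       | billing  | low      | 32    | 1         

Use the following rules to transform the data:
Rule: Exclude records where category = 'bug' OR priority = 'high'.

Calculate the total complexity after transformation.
32

Step 1: Find records where category = 'bug' OR priority = 'high'
Step 2: 3 records match, summing to 15
Step 3: Original sum: 47
Step 4: Remaining sum = 47 - 15 = 32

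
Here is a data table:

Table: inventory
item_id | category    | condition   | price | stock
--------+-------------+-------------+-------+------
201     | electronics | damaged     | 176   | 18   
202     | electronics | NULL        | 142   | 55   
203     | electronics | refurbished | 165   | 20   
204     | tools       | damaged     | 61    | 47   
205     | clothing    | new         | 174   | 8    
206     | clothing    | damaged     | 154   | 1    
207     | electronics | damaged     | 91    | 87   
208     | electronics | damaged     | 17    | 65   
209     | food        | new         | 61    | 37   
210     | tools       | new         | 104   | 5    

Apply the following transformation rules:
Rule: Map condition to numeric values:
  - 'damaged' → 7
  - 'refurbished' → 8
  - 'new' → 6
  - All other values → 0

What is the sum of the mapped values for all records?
61

Step 1: Apply mapping to each record
Step 2: Count by status:
  'damaged': 5 records × 7 = 35
  'refurbished': 1 records × 8 = 8
  'new': 3 records × 6 = 18
Step 3: Sum all mapped values = 61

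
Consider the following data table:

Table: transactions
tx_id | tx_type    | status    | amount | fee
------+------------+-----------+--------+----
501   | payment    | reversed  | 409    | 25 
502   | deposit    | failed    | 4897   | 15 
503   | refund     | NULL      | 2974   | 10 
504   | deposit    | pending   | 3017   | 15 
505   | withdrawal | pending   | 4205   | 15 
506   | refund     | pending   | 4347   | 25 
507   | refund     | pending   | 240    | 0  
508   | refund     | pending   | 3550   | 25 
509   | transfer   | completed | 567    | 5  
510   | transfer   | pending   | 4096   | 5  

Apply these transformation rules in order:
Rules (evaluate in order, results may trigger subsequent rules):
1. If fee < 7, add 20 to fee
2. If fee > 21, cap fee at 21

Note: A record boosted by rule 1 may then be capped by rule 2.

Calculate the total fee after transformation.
180

Step 1: Apply rule 1 to records with fee < 7
  - 3 records get bonus of 20
  - Of these, 2 records then exceed 21 and get capped
Step 2: Apply rule 2 to records with fee > 21
  - 3 records (original) are capped
Step 3: Calculate final sum = 180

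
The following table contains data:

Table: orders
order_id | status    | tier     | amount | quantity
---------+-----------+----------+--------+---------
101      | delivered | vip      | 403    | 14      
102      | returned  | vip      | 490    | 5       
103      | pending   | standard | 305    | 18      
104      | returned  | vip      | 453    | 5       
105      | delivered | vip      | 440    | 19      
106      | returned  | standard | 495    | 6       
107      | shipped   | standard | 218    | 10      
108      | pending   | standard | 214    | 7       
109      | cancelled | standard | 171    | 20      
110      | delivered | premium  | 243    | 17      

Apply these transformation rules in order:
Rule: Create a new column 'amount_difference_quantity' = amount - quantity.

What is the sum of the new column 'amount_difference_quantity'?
3311

Step 1: For each record, compute amount - quantity
Example calculations:
  403 - 14 = 389
  490 - 5 = 485
  305 - 18 = 287
  ...
Step 2: Sum all derived values
Step 3: Total = 3311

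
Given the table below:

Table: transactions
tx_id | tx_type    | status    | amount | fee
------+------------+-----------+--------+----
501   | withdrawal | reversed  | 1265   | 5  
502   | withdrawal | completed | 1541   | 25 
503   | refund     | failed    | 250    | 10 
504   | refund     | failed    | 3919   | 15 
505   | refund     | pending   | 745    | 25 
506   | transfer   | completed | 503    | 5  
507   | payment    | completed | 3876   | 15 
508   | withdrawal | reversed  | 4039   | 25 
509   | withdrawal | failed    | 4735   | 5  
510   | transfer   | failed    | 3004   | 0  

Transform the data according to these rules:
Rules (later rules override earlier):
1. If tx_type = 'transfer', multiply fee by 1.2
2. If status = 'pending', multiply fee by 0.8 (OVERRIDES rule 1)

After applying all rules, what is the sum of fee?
126.0

Step 1: Rule 2 takes priority for records with status = 'pending'
  - 1 records: 25 × 0.8 = 20.0
Step 2: Rule 1 applies to remaining records with tx_type = 'transfer'
  - 2 records: 5 × 1.2 = 6.0
Step 3: Other records unchanged: 100
Step 4: Final sum = 20.0 + 6.0 + 100 = 126.0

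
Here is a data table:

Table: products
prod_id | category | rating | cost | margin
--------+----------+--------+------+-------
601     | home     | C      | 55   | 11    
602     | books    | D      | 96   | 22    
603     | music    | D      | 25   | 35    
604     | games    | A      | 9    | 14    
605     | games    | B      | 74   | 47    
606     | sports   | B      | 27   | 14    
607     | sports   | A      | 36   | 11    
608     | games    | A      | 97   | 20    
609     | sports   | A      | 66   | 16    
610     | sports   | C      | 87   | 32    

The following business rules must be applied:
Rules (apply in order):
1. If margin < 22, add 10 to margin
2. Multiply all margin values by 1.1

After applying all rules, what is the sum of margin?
310.2

Step 1: Apply Rule 1 - Add 10 to records with margin < 22
  - 6 records affected: 86 + (6 × 10) = 146
  - Unaffected records: 136
  - Sum after Rule 1: 282
Step 2: Apply Rule 2 - Multiply all by 1.1
  - 282 × 1.1 = 310.2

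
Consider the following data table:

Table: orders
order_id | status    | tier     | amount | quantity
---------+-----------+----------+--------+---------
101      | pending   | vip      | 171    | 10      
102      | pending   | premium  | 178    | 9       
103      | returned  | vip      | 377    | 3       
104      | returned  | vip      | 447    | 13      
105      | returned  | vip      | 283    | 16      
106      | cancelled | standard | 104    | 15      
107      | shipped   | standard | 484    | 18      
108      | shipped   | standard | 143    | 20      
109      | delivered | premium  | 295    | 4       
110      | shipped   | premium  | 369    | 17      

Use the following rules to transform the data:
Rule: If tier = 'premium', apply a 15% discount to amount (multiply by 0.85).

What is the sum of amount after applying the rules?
2724.7

Step 1: Records with tier = 'premium' have total amount = 842
Step 2: Apply multiplier: 842 × 0.85 = 715.7
Step 3: Other records total: 2009
Step 4: Final sum = 715.7 + 2009 = 2724.7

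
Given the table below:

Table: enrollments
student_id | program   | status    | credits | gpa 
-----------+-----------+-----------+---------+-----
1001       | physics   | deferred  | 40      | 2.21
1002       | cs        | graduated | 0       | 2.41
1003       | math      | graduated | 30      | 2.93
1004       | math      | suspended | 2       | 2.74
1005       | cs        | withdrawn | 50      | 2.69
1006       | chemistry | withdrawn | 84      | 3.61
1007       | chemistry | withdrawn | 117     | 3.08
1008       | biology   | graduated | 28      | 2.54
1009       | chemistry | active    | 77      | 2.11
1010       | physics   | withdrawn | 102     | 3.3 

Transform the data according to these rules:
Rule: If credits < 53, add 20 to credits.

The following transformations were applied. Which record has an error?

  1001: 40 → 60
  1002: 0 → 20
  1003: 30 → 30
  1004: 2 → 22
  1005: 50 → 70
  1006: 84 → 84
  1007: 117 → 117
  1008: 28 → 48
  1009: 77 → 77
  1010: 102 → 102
Record 1003 has an error. The correct transformed value should be 50, not 30.

Step 1: Check each record against the rule
Step 2: Record 1003 has credits = 30
Step 3: Since 30 < 53, the bonus should have been applied
Step 4: Correct value = 50, but claimed value = 30
Conclusion: Record 1003 has the error.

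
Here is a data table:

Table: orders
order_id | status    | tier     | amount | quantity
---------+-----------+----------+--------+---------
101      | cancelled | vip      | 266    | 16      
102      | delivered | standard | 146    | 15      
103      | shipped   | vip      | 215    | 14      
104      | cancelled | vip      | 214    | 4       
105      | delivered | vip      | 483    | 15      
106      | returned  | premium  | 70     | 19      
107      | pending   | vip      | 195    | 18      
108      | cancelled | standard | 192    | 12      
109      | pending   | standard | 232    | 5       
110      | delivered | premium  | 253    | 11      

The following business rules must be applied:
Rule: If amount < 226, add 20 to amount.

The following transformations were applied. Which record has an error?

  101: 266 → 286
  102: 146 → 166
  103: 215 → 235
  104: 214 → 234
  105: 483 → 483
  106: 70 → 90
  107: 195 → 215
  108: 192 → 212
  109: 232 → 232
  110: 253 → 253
Record 101 has an error. The correct transformed value should be 266, not 286.

Step 1: Check each record against the rule
Step 2: Record 101 has amount = 266
Step 3: Since 266 >= 226, the bonus should not have been applied
Step 4: Correct value = 266, but claimed value = 286
Conclusion: Record 101 has the error.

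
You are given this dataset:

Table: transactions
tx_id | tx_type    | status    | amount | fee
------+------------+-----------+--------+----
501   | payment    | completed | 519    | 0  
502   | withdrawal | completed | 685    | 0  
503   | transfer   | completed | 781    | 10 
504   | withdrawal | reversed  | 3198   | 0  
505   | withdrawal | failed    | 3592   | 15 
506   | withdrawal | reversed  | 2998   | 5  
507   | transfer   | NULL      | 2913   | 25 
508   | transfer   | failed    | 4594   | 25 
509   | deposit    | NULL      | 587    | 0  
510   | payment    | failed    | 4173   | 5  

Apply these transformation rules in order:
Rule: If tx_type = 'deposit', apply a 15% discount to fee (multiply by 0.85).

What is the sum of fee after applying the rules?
85.0

Step 1: Records with tx_type = 'deposit' have total fee = 0
Step 2: Apply multiplier: 0 × 0.85 = 0.0
Step 3: Other records total: 85
Step 4: Final sum = 0.0 + 85 = 85.0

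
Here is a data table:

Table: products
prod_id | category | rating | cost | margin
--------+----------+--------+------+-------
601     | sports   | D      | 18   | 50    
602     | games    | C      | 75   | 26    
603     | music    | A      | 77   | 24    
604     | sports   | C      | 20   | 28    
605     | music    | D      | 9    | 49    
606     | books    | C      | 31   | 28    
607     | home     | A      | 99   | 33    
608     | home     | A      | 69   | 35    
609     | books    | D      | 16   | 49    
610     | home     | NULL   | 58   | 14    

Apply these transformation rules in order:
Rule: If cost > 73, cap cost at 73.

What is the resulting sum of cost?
440

Step 1: 3 records have cost > 73
Step 2: These records originally summed to 251
Step 3: After capping: 3 × 73 = 219
Step 4: Unaffected records sum: 221
Step 5: Final sum = 219 + 221 = 440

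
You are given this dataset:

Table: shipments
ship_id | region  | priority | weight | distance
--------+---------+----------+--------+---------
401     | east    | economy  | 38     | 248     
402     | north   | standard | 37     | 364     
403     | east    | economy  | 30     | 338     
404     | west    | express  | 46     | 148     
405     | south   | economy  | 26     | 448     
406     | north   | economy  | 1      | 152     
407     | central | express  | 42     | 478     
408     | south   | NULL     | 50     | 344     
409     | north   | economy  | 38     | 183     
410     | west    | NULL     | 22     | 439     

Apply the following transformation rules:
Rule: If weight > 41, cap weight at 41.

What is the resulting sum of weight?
315

Step 1: 3 records have weight > 41
Step 2: These records originally summed to 138
Step 3: After capping: 3 × 41 = 123
Step 4: Unaffected records sum: 192
Step 5: Final sum = 123 + 192 = 315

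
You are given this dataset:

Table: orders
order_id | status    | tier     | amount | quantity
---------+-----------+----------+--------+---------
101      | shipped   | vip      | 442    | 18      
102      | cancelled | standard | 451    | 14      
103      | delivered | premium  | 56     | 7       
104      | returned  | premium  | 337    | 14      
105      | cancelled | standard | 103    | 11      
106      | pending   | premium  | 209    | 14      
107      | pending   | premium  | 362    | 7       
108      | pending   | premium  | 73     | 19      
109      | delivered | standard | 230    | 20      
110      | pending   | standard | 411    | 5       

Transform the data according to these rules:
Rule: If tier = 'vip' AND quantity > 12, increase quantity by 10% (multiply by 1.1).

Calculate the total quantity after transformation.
130.8

Step 1: Find records where tier = 'vip' AND quantity > 12
Step 2: 1 records match, summing to 18
Step 3: After multiplier: 18 × 1.1 = 19.8
Step 4: Unaffected records sum: 111
Step 5: Final sum = 19.8 + 111 = 130.8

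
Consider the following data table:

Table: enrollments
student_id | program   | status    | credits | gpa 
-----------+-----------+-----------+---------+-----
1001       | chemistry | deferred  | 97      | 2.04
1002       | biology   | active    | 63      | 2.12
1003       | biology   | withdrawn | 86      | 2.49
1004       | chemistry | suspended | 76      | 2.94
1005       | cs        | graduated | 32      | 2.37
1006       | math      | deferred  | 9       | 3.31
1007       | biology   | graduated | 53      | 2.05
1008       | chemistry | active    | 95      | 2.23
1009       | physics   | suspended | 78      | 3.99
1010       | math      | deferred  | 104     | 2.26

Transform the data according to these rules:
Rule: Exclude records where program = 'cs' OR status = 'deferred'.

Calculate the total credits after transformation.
451

Step 1: Find records where program = 'cs' OR status = 'deferred'
Step 2: 4 records match, summing to 242
Step 3: Original sum: 693
Step 4: Remaining sum = 693 - 242 = 451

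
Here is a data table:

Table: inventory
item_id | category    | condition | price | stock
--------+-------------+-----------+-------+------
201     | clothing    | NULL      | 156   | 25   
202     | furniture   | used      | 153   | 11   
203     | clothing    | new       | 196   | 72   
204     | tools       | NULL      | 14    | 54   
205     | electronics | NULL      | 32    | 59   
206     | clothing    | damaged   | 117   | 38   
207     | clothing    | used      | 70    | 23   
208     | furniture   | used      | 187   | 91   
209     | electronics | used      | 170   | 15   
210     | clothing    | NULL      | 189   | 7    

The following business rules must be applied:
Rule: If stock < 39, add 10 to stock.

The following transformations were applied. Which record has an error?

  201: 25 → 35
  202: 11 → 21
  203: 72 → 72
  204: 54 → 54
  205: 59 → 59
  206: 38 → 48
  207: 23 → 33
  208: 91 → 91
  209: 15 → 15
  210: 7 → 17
Record 209 has an error. The correct transformed value should be 25, not 15.

Step 1: Check each record against the rule
Step 2: Record 209 has stock = 15
Step 3: Since 15 < 39, the bonus should have been applied
Step 4: Correct value = 25, but claimed value = 15
Conclusion: Record 209 has the error.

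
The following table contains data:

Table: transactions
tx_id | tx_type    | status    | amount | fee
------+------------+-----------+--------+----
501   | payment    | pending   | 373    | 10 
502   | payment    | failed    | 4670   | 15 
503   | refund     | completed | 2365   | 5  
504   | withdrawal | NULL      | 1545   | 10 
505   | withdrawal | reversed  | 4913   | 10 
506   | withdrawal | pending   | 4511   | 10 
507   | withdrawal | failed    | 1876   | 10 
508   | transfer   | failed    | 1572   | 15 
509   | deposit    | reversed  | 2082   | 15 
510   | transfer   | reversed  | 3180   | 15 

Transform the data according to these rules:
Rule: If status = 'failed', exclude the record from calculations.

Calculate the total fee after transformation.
75

Step 1: Identify records where status = 'failed'
Step 2: The excluded records sum to 40
Step 3: Original total fee = 115
Step 4: Remaining total = 115 - 40 = 75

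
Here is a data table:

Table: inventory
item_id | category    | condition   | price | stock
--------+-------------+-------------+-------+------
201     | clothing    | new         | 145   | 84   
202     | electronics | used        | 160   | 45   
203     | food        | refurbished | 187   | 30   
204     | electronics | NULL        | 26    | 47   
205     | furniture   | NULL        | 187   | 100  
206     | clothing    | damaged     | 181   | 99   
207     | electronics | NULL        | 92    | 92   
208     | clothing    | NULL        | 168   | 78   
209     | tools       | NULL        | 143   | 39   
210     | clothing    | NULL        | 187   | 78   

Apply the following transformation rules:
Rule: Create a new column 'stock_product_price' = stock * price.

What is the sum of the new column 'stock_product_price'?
104562

Step 1: For each record, compute stock * price
Example calculations:
  84 * 145 = 12180
  45 * 160 = 7200
  30 * 187 = 5610
  ...
Step 2: Sum all derived values
Step 3: Total = 104562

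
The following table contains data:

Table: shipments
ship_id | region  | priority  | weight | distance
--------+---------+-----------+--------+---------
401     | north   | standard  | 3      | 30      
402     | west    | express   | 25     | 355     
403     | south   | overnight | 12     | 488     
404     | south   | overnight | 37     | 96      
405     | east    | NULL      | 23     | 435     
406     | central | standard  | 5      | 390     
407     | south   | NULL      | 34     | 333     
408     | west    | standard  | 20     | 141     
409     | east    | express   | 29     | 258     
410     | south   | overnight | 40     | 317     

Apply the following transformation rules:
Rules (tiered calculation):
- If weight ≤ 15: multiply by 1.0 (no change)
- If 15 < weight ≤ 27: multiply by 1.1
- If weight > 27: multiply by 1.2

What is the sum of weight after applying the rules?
262.8

Step 1: Tier 1 (weight ≤ 15): 3 records, sum = 20 × 1.0 = 20.0
Step 2: Tier 2 (15 < weight ≤ 27): 3 records, sum = 68 × 1.1 = 74.8
Step 3: Tier 3 (weight > 27): 4 records, sum = 140 × 1.2 = 168.0
Step 4: Final sum = 20.0 + 74.8 + 168.0 = 262.8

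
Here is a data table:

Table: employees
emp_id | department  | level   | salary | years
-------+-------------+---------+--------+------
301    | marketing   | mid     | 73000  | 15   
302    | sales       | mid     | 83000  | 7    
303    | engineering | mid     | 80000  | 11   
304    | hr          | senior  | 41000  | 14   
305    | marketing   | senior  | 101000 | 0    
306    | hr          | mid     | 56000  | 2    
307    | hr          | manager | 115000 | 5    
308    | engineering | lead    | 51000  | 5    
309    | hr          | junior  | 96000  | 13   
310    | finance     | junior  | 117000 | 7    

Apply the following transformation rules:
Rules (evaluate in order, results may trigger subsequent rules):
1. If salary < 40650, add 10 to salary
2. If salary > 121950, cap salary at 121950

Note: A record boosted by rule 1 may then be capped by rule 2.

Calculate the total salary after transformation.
813000

Step 1: Apply rule 1 to records with salary < 40650
  - 0 records get bonus of 10
  - Of these, 0 records then exceed 121950 and get capped
Step 2: Apply rule 2 to records with salary > 121950
  - 0 records (original) are capped
Step 3: Calculate final sum = 813000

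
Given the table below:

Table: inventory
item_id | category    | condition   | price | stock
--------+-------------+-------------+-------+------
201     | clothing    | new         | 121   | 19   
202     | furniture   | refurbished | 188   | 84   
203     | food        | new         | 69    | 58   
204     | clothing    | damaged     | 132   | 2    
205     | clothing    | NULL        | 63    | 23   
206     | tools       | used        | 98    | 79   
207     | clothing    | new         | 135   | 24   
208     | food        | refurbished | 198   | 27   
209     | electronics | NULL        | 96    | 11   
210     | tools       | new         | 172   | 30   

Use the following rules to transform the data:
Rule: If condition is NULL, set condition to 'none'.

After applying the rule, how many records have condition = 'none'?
2

Step 1: Count records where condition IS NULL
Step 2: Found 2 records with NULL condition
Step 3: These records will have condition set to 'none'
Step 4: Records already having condition = 'none': 0
Step 5: Answer: 2 + 0 = 2 records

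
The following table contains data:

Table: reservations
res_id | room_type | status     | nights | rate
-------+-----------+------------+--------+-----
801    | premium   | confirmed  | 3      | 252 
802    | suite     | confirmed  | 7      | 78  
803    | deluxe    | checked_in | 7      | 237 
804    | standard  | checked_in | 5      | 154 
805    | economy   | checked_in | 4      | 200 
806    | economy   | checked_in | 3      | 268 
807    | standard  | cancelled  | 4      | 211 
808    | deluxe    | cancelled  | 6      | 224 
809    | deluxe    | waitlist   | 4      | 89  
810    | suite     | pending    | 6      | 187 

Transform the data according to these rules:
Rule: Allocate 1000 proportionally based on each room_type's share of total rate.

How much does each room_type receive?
deluxe: 289.47, economy: 246.32, premium: 132.63, standard: 192.11, suite: 139.47

Step 1: Calculate total rate = 1900
Step 2: Calculate each room_type's proportion:
  deluxe: 550/1900 = 28.95% → 289.47
  economy: 468/1900 = 24.63% → 246.32
  premium: 252/1900 = 13.26% → 132.63
  standard: 365/1900 = 19.21% → 192.11
  suite: 265/1900 = 13.95% → 139.47
Step 3: Verify: sum of allocations ≈ 1000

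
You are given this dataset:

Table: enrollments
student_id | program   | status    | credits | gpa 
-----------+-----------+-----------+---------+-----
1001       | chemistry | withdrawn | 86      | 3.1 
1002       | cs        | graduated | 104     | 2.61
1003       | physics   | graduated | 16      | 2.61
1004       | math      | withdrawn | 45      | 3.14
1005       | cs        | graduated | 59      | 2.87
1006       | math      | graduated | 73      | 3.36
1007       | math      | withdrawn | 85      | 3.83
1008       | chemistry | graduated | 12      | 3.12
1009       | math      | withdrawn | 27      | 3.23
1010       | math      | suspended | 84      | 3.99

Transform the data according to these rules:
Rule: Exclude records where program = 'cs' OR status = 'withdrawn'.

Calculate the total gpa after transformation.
13.08

Step 1: Find records where program = 'cs' OR status = 'withdrawn'
Step 2: 6 records match, summing to 18.78
Step 3: Original sum: 31.86
Step 4: Remaining sum = 31.86 - 18.78 = 13.08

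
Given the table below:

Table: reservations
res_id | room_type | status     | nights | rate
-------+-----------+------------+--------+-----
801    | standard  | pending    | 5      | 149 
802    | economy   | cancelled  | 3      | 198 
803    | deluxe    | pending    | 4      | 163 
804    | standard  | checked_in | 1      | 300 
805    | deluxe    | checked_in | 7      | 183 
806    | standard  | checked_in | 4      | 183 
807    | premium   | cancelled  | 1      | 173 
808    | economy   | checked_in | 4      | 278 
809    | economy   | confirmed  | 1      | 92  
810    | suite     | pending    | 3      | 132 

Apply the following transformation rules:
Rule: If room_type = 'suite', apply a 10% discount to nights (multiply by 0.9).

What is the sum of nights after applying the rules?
32.7

Step 1: Records with room_type = 'suite' have total nights = 3
Step 2: Apply multiplier: 3 × 0.9 = 2.7
Step 3: Other records total: 30
Step 4: Final sum = 2.7 + 30 = 32.7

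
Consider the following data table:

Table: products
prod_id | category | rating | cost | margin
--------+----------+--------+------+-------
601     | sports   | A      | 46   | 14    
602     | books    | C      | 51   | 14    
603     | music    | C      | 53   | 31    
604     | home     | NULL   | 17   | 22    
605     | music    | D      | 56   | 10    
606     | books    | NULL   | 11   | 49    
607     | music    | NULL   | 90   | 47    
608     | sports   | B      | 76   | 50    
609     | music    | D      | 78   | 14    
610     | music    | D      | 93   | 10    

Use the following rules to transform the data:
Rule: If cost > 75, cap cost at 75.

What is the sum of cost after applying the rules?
534

Step 1: 4 records have cost > 75
Step 2: These records originally summed to 337
Step 3: After capping: 4 × 75 = 300
Step 4: Unaffected records sum: 234
Step 5: Final sum = 300 + 234 = 534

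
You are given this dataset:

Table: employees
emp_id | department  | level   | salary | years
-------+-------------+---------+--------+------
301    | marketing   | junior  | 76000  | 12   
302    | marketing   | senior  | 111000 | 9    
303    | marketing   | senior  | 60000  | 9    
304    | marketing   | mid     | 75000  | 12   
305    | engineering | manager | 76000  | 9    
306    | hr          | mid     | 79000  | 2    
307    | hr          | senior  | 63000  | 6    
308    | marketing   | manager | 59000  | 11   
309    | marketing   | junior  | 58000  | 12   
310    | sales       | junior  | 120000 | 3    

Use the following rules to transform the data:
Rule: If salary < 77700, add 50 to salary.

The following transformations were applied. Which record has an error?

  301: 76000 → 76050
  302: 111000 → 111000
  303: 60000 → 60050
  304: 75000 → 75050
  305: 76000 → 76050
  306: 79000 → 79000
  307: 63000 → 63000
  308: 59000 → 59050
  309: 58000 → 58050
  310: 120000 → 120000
Record 307 has an error. The correct transformed value should be 63050, not 63000.

Step 1: Check each record against the rule
Step 2: Record 307 has salary = 63000
Step 3: Since 63000 < 77700, the bonus should have been applied
Step 4: Correct value = 63050, but claimed value = 63000
Conclusion: Record 307 has the error.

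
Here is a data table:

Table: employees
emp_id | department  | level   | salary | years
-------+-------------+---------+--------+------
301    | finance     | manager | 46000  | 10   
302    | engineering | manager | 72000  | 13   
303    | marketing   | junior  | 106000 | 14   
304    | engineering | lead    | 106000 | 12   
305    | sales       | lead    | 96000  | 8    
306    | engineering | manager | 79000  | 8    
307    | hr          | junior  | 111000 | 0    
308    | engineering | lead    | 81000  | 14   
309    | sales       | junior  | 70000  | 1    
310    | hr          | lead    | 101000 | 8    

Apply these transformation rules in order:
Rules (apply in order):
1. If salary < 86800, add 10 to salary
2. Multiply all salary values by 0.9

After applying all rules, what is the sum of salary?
781245.0

Step 1: Apply Rule 1 - Add 10 to records with salary < 86800
  - 5 records affected: 348000 + (5 × 10) = 348050
  - Unaffected records: 520000
  - Sum after Rule 1: 868050
Step 2: Apply Rule 2 - Multiply all by 0.9
  - 868050 × 0.9 = 781245.0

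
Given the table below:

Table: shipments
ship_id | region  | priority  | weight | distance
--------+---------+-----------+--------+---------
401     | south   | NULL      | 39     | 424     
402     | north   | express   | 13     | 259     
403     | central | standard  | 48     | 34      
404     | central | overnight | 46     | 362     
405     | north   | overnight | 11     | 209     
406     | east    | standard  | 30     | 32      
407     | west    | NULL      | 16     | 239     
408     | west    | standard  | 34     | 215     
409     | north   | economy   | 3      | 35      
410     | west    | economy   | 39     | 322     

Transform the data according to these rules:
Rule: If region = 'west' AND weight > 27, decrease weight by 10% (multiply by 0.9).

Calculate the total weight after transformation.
271.7

Step 1: Find records where region = 'west' AND weight > 27
Step 2: 2 records match, summing to 73
Step 3: After multiplier: 73 × 0.9 = 65.7
Step 4: Unaffected records sum: 206
Step 5: Final sum = 65.7 + 206 = 271.7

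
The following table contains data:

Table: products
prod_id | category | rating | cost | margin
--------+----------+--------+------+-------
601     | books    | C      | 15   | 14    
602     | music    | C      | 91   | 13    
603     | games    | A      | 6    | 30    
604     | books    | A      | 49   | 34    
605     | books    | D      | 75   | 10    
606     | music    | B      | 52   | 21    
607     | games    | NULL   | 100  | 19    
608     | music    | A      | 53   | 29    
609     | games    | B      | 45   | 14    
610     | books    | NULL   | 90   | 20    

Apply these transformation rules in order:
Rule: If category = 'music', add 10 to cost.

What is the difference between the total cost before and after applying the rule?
30

Step 1: Original sum of cost = 576
Step 2: 3 records have category = 'music'
Step 3: Each affected record changes by 10
Step 4: Total change = 3 × 10 = 30
Step 5: New sum = 576 + 30 = 606
Step 6: Difference = |606 - 576| = 30
        (Sum increased by 30)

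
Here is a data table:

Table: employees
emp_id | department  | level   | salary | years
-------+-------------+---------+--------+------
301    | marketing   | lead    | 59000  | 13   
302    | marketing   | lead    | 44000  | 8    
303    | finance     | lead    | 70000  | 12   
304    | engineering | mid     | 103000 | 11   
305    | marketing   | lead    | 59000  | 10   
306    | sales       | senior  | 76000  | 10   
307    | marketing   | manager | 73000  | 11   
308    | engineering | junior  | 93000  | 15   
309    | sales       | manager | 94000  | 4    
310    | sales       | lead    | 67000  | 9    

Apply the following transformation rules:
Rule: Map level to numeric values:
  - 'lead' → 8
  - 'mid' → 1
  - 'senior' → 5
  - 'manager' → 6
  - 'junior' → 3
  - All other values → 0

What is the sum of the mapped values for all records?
61

Step 1: Apply mapping to each record
Step 2: Count by status:
  'lead': 5 records × 8 = 40
  'mid': 1 records × 1 = 1
  'senior': 1 records × 5 = 5
  'manager': 2 records × 6 = 12
  'junior': 1 records × 3 = 3
Step 3: Sum all mapped values = 61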